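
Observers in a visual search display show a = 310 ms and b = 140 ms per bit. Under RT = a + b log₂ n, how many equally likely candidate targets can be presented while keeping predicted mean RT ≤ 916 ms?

140·log₂ n ≤ 916 − 310 = 606, giving log₂ n ≤ 4.3286 and n ≤ 20.092. The largest whole number is 20.

20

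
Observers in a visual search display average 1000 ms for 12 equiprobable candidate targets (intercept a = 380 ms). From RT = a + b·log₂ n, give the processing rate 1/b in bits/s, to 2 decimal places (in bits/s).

Choice component = 1000 − 380 = 620 ms over log₂(12) = 3.5850 bits.
b = 620 / 3.5850 = 172.945 ms/bit, so 1/b = 5.782 bits/s.

5.78 bits/s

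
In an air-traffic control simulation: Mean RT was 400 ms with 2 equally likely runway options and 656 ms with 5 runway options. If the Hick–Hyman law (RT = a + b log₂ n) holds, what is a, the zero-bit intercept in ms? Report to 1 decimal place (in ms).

b = (RT₂ − RT₁)/(log₂ n₂ − log₂ n₁) = (656 − 400)/(2.3219 − 1) = 193.657 ms/bit.
a = RT₁ − b·log₂ n₁ = 400 − 193.657 × 1 = 206.343 ms.

206.3 ms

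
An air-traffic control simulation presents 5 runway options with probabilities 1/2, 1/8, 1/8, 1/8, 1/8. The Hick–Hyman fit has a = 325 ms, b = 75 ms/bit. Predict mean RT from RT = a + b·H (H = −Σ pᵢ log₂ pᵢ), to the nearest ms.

Each term −pᵢ log₂ pᵢ: 0.5·1 + 0.125·3 + 0.125·3 + 0.125·3 + 0.125·3; summed, H = 2.000 bits.
Mean RT = a + bH = 325 + 75·2.000 = 475.00 ms.

475 ms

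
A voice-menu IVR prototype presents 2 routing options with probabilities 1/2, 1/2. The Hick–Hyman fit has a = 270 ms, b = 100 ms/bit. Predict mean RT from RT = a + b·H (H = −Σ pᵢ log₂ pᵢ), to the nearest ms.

370 ms

H = −Σ pᵢ log₂ pᵢ = 0.5·1 + 0.5·1 = 1.000 bits.
RT = 270 + 100 × 1.000 = 370.00 ms.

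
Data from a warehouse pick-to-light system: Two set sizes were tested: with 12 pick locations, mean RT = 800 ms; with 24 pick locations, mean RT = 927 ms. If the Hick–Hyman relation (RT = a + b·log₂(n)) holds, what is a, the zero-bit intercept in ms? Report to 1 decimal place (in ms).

344.7 ms

Slope: b = (927 − 800) / (log₂ 24 − log₂ 12) = 127/1.0000 = 127.000 ms/bit.
Intercept: a = 800 − 127.000·log₂(12) = 344.710 ms.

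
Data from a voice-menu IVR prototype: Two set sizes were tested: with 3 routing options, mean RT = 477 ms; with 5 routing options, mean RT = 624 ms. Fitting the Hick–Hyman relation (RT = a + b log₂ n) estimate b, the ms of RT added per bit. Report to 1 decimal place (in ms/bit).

199.5 ms/bit

b = (RT₂ − RT₁)/(log₂ n₂ − log₂ n₁) = (624 − 477)/(2.3219 − 1.5850) = 199.467 ms/bit.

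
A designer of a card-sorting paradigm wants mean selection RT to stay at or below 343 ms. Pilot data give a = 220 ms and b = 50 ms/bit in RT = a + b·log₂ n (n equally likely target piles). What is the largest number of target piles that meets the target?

Set 220 + 50·log₂ n ≤ 343 → log₂ n ≤ (343 − 220)/50 = 2.4600.
So n ≤ 2^2.4600 = 5.502; the largest integer n is 5.

5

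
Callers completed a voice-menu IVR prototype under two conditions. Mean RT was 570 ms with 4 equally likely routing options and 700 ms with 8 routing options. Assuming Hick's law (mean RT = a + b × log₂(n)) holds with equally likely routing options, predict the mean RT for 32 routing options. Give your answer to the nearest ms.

960 ms

RT is linear in log₂ n, so two points fix the line:
  b = (700 − 570) / (log₂ 8 − log₂ 4) = 130 / (3 − 2) = 130 ms/bit
  a = 570 − 130 × 2 = 310 ms
Then RT(32) = 310 + 130 × log₂ 32 = 310 + 130 × 5 ≈ 960.000 ms.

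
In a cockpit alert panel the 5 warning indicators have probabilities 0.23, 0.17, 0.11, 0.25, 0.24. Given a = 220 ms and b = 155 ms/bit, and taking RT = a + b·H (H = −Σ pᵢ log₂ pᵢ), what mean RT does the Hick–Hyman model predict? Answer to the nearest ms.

571 ms

Entropy contributions −pᵢ log₂ pᵢ: 0.4877, 0.4346, 0.3503, 0.5000, 0.4941; sum H = 2.2667 bits.
RT = a + bH = 220 + 155·2.2667 = 571.33 ms.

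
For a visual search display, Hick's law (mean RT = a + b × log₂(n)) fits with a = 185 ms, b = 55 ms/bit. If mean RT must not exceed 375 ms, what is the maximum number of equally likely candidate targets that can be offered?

10

Set 185 + 55·log₂ n ≤ 375 → log₂ n ≤ (375 − 185)/55 = 3.4545.
So n ≤ 2^3.4545 = 10.963; the largest integer n is 10.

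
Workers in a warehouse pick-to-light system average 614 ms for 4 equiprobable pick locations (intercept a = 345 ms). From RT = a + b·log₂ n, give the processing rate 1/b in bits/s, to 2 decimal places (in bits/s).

7.43 bits/s

b = (614 − 345)/log₂ 4 = 269/2 = 134.500 ms per bit = 0.13450 s/bit; the reciprocal is 7.435 bits/s.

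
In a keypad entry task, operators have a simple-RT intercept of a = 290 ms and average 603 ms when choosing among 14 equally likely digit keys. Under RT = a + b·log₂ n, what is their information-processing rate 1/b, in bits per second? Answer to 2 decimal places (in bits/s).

12.16 bits/s

Choice component = 603 − 290 = 313 ms over log₂(14) = 3.8074 bits.
b = 313 / 3.8074 = 82.209 ms/bit, so 1/b = 12.164 bits/s.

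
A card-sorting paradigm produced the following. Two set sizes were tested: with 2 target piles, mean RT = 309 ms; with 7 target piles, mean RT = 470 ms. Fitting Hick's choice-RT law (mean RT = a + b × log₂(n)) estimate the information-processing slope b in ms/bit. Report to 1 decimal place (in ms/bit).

b = (RT₂ − RT₁)/(log₂ n₂ − log₂ n₁) = (470 − 309)/(2.8074 − 1) = 89.080 ms/bit.

89.1 ms/bit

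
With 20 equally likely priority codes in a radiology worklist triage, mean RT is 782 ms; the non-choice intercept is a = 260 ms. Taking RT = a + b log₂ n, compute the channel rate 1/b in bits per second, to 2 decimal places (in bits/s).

Choice component = 782 − 260 = 522 ms over log₂(20) = 4.3219 bits.
b = 522 / 4.3219 = 120.779 ms/bit, so 1/b = 8.280 bits/s.

8.28 bits/s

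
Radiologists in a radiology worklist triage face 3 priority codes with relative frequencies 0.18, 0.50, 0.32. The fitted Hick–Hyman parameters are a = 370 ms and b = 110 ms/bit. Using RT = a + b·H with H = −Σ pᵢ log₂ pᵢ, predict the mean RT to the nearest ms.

Entropy contributions −pᵢ log₂ pᵢ: 0.4453, 0.5000, 0.5260; sum H = 1.4713 bits.
RT = a + bH = 370 + 110·1.4713 = 531.85 ms.

532 ms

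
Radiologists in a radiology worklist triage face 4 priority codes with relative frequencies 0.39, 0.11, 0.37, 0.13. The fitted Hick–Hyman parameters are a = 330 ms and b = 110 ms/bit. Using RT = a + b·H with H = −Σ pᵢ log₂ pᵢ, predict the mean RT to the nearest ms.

527 ms

H = 0.39·log₂(1/0.39) + 0.11·log₂(1/0.11) + 0.37·log₂(1/0.37) + 0.13·log₂(1/0.13) = 1.7935 bits.
RT = 330 + 110 × 1.7935 = 527.28 ms.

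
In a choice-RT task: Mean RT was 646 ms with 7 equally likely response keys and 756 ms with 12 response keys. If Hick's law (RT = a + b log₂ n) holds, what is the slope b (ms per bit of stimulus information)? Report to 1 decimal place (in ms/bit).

141.5 ms/bit

The slope on a log₂ axis is (756 − 646) / (3.5850 − 2.8074) = 141.460 ms/bit.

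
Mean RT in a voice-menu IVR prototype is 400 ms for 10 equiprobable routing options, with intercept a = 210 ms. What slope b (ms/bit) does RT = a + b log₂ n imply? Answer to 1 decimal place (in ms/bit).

57.2 ms/bit

10 alternatives carry log₂ 10 = 3.3219 bits; the choice cost is 400 − 210 = 190 ms, so b = 190/3.3219 = 57.196 ms/bit.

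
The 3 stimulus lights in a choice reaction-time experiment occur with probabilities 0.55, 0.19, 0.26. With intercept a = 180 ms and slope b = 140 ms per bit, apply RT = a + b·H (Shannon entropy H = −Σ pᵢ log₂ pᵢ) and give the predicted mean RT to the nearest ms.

381 ms

Entropy contributions −pᵢ log₂ pᵢ: 0.4744, 0.4552, 0.5053; sum H = 1.4349 bits.
RT = a + bH = 180 + 140·1.4349 = 380.88 ms.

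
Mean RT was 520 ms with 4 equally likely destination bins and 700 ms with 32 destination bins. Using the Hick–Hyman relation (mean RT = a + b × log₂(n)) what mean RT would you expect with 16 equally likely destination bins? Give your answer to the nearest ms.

Fit slope and intercept:
  b = (700 − 520) / (log₂ 32 − log₂ 4) = 180 / (5 − 2) = 60 ms/bit
  a = 520 − 60 × 2 = 400 ms
Then RT(16) = 400 + 60 × log₂ 16 = 400 + 60 × 4 ≈ 640.000 ms.

640 ms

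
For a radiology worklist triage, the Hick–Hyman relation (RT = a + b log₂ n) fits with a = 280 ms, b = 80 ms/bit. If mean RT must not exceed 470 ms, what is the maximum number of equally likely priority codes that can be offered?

Information budget: (470 − 280)/80 = 2.3750 bits, so n ≤ 2^2.3750 = 5.187 → at most 5.

5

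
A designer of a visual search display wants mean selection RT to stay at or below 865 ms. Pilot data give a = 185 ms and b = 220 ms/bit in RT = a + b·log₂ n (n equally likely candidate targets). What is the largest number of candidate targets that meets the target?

8

Set 185 + 220·log₂ n ≤ 865 → log₂ n ≤ (865 − 185)/220 = 3.0909.
So n ≤ 2^3.0909 = 8.520; the largest integer n is 8.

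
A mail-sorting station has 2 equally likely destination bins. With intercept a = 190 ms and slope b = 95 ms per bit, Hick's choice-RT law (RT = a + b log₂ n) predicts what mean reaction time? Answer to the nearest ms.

log₂(2) = 1 bits, so RT = 190 + 95 × 1 ≈ 285.000 ms.

285 ms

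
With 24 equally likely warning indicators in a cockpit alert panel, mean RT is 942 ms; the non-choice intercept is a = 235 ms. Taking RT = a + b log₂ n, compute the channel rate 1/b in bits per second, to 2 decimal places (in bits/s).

6.49 bits/s

b = (942 − 235)/log₂ 24 = 707/4.5850 = 154.200 ms per bit = 0.15420 s/bit; the reciprocal is 6.485 bits/s.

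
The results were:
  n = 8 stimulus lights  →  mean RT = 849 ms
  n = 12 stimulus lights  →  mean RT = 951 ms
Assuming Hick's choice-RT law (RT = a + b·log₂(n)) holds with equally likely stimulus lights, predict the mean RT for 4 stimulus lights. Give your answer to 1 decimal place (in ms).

RT is linear in log₂ n, so two points fix the line:
  b = (951 − 849) / (log₂ 12 − log₂ 8) = 102 / (3.5850 − 3) = 174.370 ms/bit
  a = 849 − 174.370 × 3 = 325.890 ms
Then RT(4) = 325.890 + 174.370 × log₂ 4 = 325.890 + 174.370 × 2 ≈ 674.630 ms.

674.6 ms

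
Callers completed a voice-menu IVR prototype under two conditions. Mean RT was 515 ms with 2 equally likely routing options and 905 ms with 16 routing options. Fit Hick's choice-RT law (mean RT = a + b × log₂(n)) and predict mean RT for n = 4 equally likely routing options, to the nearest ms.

With log₂ n on the abscissa the relation is linear; from the two conditions:
  b = (905 − 515) / (log₂ 16 − log₂ 2) = 390 / (4 − 1) = 130 ms/bit
  a = 515 − 130 × 1 = 385 ms
Then RT(4) = 385 + 130 × log₂ 4 = 385 + 130 × 2 ≈ 645.000 ms.

645 ms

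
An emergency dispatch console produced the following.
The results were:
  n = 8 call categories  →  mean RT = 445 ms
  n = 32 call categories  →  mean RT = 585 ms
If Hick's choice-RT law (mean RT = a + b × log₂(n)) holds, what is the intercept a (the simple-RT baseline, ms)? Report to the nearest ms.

235 ms

Slope: b = (585 − 445) / (log₂ 32 − log₂ 8) = 140/2.0000 = 70 ms/bit.
a = RT₁ − b·log₂ n₁ = 445 − 70 × 3 = 235.000 ms.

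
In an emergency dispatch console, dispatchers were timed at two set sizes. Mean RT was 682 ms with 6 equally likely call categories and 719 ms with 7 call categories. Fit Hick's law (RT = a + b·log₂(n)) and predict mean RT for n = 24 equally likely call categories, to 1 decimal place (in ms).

Solve the two-equation system in a and b:
  b = (719 − 682) / (log₂ 7 − log₂ 6) = 37 / (2.8074 − 2.5850) = 166.373 ms/bit
  a = 682 − 166.373 × 2.5850 = 251.933 ms
Then RT(24) = 251.933 + 166.373 × log₂ 24 = 251.933 + 166.373 × 4.5850 ≈ 1014.745 ms.

1014.7 ms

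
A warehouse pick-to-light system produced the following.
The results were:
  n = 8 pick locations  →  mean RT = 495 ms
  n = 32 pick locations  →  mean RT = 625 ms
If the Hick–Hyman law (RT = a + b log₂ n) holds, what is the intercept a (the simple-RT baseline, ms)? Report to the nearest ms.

300 ms

Slope: b = (625 − 495) / (log₂ 32 − log₂ 8) = 130/2.0000 = 65 ms/bit.
Intercept: a = 495 − 65·log₂(8) = 300.000 ms.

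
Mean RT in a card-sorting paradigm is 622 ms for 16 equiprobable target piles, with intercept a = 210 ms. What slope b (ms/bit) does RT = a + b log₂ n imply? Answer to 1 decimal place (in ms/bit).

103.0 ms/bit

b = (622 − 210) / log₂(16) = 412 / 4 = 103.000 ms/bit.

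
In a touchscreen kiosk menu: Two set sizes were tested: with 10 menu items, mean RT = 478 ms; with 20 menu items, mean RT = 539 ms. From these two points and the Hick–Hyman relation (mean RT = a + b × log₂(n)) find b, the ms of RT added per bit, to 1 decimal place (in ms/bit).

The slope on a log₂ axis is (539 − 478) / (4.3219 − 3.3219) = 61.000 ms/bit.

61.0 ms/bit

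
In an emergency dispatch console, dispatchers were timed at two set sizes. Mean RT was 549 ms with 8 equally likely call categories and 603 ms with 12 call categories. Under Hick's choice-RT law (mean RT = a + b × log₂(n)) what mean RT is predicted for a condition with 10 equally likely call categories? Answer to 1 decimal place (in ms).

578.7 ms

RT is linear in log₂ n, so two points fix the line:
  b = (603 − 549) / (log₂ 12 − log₂ 8) = 54 / (3.5850 − 3) = 92.314 ms/bit
  a = 549 − 92.314 × 3 = 272.059 ms
Then RT(10) = 272.059 + 92.314 × log₂ 10 = 272.059 + 92.314 × 3.3219 ≈ 578.718 ms.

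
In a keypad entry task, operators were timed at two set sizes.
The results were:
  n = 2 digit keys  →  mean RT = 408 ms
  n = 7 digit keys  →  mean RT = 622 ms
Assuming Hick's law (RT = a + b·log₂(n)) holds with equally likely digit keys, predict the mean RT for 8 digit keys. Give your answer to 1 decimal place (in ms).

644.8 ms

Solve the two-equation system in a and b:
  b = (622 − 408) / (log₂ 7 − log₂ 2) = 214 / (2.8074 − 1) = 118.405 ms/bit
  a = 408 − 118.405 × 1 = 289.595 ms
Then RT(8) = 289.595 + 118.405 × log₂ 8 = 289.595 + 118.405 × 3 ≈ 644.810 ms.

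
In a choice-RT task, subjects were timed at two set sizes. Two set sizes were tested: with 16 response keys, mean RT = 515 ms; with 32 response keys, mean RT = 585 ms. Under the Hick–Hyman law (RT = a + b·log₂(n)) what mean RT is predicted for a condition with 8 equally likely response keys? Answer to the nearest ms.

RT is linear in log₂ n, so two points fix the line:
  b = (585 − 515) / (log₂ 32 − log₂ 16) = 70 / (5 − 4) = 70 ms/bit
  a = 515 − 70 × 4 = 235 ms
Then RT(8) = 235 + 70 × log₂ 8 = 235 + 70 × 3 ≈ 445.000 ms.

445 ms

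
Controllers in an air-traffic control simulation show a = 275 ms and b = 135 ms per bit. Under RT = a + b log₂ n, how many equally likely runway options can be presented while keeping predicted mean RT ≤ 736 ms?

10

135·log₂ n ≤ 736 − 275 = 461, giving log₂ n ≤ 3.4148 and n ≤ 10.665. The largest whole number is 10.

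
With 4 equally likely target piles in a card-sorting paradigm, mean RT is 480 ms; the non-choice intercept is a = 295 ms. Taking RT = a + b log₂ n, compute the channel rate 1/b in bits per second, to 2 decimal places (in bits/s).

b = (480 − 295)/log₂ 4 = 185/2 = 92.500 ms per bit = 0.09250 s/bit; the reciprocal is 10.811 bits/s.

10.81 bits/s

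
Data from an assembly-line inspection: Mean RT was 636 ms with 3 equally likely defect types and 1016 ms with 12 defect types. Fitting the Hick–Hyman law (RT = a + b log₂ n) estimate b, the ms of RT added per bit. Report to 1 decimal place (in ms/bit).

190.0 ms/bit

b = (RT₂ − RT₁)/(log₂ n₂ − log₂ n₁) = (1016 − 636)/(3.5850 − 1.5850) = 190.000 ms/bit.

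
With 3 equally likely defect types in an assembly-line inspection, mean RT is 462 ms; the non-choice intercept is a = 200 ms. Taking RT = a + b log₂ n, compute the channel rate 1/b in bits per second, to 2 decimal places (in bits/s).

6.05 bits/s

Choice component = 462 − 200 = 262 ms over log₂(3) = 1.5850 bits.
b = 262 / 1.5850 = 165.304 ms/bit, so 1/b = 6.049 bits/s.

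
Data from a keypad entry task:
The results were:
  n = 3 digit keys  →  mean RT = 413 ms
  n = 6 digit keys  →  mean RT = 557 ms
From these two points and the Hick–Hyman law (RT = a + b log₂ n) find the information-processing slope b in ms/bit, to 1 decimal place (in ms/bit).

144.0 ms/bit

The slope on a log₂ axis is (557 − 413) / (2.5850 − 1.5850) = 144.000 ms/bit.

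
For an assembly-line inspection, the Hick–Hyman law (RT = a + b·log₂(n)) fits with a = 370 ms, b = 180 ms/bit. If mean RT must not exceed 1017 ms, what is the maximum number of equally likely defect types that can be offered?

180·log₂ n ≤ 1017 − 370 = 647, giving log₂ n ≤ 3.5944 and n ≤ 12.079. The largest whole number is 12.

12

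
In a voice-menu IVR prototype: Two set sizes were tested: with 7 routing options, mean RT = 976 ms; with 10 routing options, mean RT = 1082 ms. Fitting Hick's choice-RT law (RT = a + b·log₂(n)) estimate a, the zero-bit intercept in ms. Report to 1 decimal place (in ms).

b = (RT₂ − RT₁)/(log₂ n₂ − log₂ n₁) = (1082 − 976)/(3.3219 − 2.8074) = 205.996 ms/bit.
Intercept: a = 976 − 205.996·log₂(7) = 397.696 ms.

397.7 ms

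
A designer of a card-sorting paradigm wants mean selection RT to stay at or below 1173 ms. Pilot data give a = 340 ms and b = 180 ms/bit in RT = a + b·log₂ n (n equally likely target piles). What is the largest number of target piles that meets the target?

180·log₂ n ≤ 1173 − 340 = 833, giving log₂ n ≤ 4.6278 and n ≤ 24.723. The largest whole number is 24.

24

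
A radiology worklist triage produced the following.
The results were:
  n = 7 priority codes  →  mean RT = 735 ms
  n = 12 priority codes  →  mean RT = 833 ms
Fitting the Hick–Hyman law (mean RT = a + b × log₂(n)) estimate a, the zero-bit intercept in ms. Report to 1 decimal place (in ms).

381.2 ms

b = (RT₂ − RT₁)/(log₂ n₂ − log₂ n₁) = (833 − 735)/(3.5850 − 2.8074) = 126.028 ms/bit.
Intercept: a = 735 − 126.028·log₂(7) = 381.196 ms.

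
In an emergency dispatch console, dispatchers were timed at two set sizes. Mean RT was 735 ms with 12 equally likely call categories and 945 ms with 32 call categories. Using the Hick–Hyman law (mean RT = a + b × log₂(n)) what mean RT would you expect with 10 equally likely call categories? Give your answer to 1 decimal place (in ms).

Solve the two-equation system in a and b:
  b = (945 − 735) / (log₂ 32 − log₂ 12) = 210 / (5 − 3.5850) = 148.406 ms/bit
  a = 735 − 148.406 × 3.5850 = 202.970 ms
Then RT(10) = 202.970 + 148.406 × log₂ 10 = 202.970 + 148.406 × 3.3219 ≈ 695.964 ms.

696.0 ms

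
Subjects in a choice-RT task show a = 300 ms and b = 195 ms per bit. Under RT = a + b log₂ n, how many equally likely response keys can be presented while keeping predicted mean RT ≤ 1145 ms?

20

Information budget: (1145 − 300)/195 = 4.3333 bits, so n ≤ 2^4.3333 = 20.159 → at most 20.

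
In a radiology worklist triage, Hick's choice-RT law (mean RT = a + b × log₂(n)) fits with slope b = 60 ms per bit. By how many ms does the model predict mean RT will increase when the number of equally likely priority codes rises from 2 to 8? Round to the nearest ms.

Only the slope matters, since a is common to both: ΔRT = b·log₂(n₂/n₁).
log₂(8) − log₂(2) = log₂(8/2) = log₂(4) = 2.
ΔRT = 60 × 2.0000 = 120.000 ms.

120 ms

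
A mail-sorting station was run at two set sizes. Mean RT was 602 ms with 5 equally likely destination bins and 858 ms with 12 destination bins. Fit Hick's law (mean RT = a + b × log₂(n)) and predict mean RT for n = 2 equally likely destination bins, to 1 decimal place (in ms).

Solve the two-equation system in a and b:
  b = (858 − 602) / (log₂ 12 − log₂ 5) = 256 / (3.5850 − 2.3219) = 202.686 ms/bit
  a = 602 − 202.686 × 2.3219 = 131.377 ms
Then RT(2) = 131.377 + 202.686 × log₂ 2 = 131.377 + 202.686 × 1 ≈ 334.063 ms.

334.1 ms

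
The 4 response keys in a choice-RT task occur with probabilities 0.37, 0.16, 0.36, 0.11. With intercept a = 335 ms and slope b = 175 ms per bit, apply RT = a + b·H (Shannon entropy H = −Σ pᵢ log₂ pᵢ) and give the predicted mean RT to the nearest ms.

656 ms

Entropy contributions −pᵢ log₂ pᵢ: 0.5307, 0.4230, 0.5306, 0.3503; sum H = 1.8346 bits.
RT = a + bH = 335 + 175·1.8346 = 656.06 ms.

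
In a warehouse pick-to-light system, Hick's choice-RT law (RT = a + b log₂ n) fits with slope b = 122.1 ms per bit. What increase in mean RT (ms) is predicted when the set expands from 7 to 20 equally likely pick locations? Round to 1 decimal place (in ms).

184.9 ms

Only the slope matters, since a is common to both: ΔRT = b·log₂(n₂/n₁).
log₂(20) − log₂(7) = 4.3219 − 2.8074 = 1.5146.
ΔRT = 122.1 × 1.5146 = 184.929 ms.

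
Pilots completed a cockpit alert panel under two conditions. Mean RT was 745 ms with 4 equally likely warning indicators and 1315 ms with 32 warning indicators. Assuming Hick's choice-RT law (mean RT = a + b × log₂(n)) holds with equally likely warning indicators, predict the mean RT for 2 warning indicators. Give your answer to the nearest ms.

555 ms

Fit slope and intercept:
  b = (1315 − 745) / (log₂ 32 − log₂ 4) = 570 / (5 − 2) = 190 ms/bit
  a = 745 − 190 × 2 = 365 ms
Then RT(2) = 365 + 190 × log₂ 2 = 365 + 190 × 1 ≈ 555.000 ms.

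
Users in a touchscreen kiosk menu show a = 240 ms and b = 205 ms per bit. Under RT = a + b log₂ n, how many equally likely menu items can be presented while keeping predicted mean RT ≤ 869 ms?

8

Information budget: (869 − 240)/205 = 3.0683 bits, so n ≤ 2^3.0683 = 8.388 → at most 8.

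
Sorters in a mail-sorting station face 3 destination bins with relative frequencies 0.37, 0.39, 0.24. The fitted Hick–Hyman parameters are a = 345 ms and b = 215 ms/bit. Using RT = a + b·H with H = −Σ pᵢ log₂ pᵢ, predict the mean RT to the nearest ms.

Entropy contributions −pᵢ log₂ pᵢ: 0.5307, 0.5298, 0.4941; sum H = 1.5547 bits.
RT = a + bH = 345 + 215·1.5547 = 679.25 ms.

679 ms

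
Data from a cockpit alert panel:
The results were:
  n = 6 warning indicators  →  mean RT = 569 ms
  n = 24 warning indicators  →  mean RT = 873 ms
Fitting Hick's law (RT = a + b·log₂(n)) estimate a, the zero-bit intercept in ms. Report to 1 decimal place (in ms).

b = (RT₂ − RT₁)/(log₂ n₂ − log₂ n₁) = (873 − 569)/(4.5850 − 2.5850) = 152.000 ms/bit.
a = RT₁ − b·log₂ n₁ = 569 − 152.000 × 2.5850 = 176.086 ms.

176.1 ms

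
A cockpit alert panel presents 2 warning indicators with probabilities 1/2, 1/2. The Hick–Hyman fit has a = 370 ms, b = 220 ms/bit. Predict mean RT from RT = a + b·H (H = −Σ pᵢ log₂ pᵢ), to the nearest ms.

590 ms

Each term −pᵢ log₂ pᵢ: 0.5·1 + 0.5·1; summed, H = 1.000 bits.
Mean RT = a + bH = 370 + 220·1.000 = 590.00 ms.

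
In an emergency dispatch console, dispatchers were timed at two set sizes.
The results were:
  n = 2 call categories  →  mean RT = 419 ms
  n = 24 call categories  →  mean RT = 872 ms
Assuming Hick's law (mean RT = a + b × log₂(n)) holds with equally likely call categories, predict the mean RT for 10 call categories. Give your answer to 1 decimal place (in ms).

712.4 ms

RT is linear in log₂ n, so two points fix the line:
  b = (872 − 419) / (log₂ 24 − log₂ 2) = 453 / (4.5850 − 1) = 126.361 ms/bit
  a = 419 − 126.361 × 1 = 292.639 ms
Then RT(10) = 292.639 + 126.361 × log₂ 10 = 292.639 + 126.361 × 3.3219 ≈ 712.402 ms.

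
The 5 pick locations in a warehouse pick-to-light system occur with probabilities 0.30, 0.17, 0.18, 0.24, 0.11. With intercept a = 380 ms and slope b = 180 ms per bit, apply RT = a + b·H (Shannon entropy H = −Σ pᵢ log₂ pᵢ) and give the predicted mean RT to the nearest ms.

784 ms

Entropy contributions −pᵢ log₂ pᵢ: 0.5211, 0.4346, 0.4453, 0.4941, 0.3503; sum H = 2.2454 bits.
RT = a + bH = 380 + 180·2.2454 = 784.17 ms.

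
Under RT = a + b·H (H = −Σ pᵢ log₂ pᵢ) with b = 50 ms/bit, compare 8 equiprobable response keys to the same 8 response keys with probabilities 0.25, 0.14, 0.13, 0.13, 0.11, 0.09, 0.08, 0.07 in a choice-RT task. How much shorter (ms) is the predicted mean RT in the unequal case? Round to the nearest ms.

6 ms

The RT saving is b·ΔH. Equiprobable H₀ = log₂(8) = 3.0000 bits; with the given probabilities H = 2.8854 bits.
b·(H₀ − H) = 50 × (3.0000 − 2.8854) = 5.73 ms.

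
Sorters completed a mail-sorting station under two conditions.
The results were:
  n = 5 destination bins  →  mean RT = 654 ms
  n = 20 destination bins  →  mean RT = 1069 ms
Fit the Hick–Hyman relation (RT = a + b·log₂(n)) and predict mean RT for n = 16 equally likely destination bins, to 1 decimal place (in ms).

Fit slope and intercept:
  b = (1069 − 654) / (log₂ 20 − log₂ 5) = 415 / (4.3219 − 2.3219) = 207.500 ms/bit
  a = 654 − 207.500 × 2.3219 = 172.200 ms
Then RT(16) = 172.200 + 207.500 × log₂ 16 = 172.200 + 207.500 × 4 ≈ 1002.200 ms.

1002.2 ms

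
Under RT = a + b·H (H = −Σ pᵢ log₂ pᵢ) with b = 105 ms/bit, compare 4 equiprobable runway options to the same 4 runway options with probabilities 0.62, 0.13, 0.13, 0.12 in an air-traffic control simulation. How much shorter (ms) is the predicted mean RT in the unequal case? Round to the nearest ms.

46 ms

The RT saving is b·ΔH. Equiprobable H₀ = log₂(4) = 2.0000 bits; with the given probabilities H = 1.5599 bits.
b·(H₀ − H) = 105 × (2.0000 − 1.5599) = 46.21 ms.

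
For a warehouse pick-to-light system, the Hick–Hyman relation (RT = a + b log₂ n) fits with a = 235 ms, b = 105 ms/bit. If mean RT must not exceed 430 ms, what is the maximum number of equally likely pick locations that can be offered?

3

Set 235 + 105·log₂ n ≤ 430 → log₂ n ≤ (430 − 235)/105 = 1.8571.
So n ≤ 2^1.8571 = 3.623; the largest integer n is 3.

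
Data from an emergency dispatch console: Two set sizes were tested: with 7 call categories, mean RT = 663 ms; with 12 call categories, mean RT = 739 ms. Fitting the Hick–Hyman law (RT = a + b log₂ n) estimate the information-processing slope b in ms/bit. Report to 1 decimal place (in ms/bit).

b = (RT₂ − RT₁)/(log₂ n₂ − log₂ n₁) = (739 − 663)/(3.5850 − 2.8074) = 97.736 ms/bit.

97.7 ms/bit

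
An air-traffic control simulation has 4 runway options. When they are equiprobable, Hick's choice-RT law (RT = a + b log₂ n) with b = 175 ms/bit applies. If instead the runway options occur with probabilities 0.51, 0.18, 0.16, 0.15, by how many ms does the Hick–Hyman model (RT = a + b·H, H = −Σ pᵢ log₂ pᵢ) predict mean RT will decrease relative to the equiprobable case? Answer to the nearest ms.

39 ms

Equiprobable entropy H₀ = log₂ 4 = 2.0000 bits.
Skewed entropy H = −Σ pᵢ log₂ pᵢ = 1.7743 bits.
ΔRT = b·(H₀ − H) = 175 × 0.2257 = 39.50 ms.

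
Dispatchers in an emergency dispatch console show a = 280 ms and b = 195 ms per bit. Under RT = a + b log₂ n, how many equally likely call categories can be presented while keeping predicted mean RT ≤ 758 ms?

Information budget: (758 − 280)/195 = 2.4513 bits, so n ≤ 2^2.4513 = 5.469 → at most 5.

5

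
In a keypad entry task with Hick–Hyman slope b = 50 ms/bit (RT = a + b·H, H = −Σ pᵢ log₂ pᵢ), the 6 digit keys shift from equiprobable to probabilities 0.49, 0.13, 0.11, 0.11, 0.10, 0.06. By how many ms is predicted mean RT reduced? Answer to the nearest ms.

Equiprobable entropy H₀ = log₂ 6 = 2.5850 bits.
Skewed entropy H = −Σ pᵢ log₂ pᵢ = 2.1632 bits.
ΔRT = b·(H₀ − H) = 50 × 0.4217 = 21.09 ms.

21 ms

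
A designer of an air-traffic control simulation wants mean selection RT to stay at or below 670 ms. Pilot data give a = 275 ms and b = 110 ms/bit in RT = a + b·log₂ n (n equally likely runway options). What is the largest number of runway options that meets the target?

12

Information budget: (670 − 275)/110 = 3.5909 bits, so n ≤ 2^3.5909 = 12.050 → at most 12.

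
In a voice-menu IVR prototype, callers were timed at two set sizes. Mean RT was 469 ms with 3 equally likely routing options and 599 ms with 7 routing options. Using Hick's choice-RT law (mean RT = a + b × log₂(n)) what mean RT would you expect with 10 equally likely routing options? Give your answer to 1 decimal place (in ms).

RT is linear in log₂ n, so two points fix the line:
  b = (599 − 469) / (log₂ 7 − log₂ 3) = 130 / (2.8074 − 1.5850) = 106.349 ms/bit
  a = 469 − 106.349 × 1.5850 = 300.441 ms
Then RT(10) = 300.441 + 106.349 × log₂ 10 = 300.441 + 106.349 × 3.3219 ≈ 653.724 ms.

653.7 ms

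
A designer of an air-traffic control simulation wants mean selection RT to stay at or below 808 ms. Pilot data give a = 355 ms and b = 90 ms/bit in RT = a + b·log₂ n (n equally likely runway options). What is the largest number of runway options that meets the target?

32

90·log₂ n ≤ 808 − 355 = 453, giving log₂ n ≤ 5.0333 and n ≤ 32.748. The largest whole number is 32.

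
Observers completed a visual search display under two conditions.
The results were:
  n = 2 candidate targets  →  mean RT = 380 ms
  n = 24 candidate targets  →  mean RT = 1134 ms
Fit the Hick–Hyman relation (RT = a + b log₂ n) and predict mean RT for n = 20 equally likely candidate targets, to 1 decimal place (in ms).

1078.7 ms

Fit slope and intercept:
  b = (1134 − 380) / (log₂ 24 − log₂ 2) = 754 / (4.5850 − 1) = 210.323 ms/bit
  a = 380 − 210.323 × 1 = 169.677 ms
Then RT(20) = 169.677 + 210.323 × log₂ 20 = 169.677 + 210.323 × 4.3219 ≈ 1078.678 ms.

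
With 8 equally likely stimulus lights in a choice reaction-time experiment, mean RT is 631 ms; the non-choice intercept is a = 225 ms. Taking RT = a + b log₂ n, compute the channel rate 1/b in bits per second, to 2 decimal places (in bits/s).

b = (631 − 225)/log₂ 8 = 406/3 = 135.333 ms per bit = 0.13533 s/bit; the reciprocal is 7.389 bits/s.

7.39 bits/s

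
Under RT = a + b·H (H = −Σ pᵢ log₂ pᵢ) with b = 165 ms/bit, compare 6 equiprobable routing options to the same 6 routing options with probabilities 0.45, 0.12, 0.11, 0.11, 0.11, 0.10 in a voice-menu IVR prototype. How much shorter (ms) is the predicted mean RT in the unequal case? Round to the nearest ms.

52 ms

Equiprobable entropy H₀ = log₂ 6 = 2.5850 bits.
Skewed entropy H = −Σ pᵢ log₂ pᵢ = 2.2685 bits.
ΔRT = b·(H₀ − H) = 165 × 0.3164 = 52.21 ms.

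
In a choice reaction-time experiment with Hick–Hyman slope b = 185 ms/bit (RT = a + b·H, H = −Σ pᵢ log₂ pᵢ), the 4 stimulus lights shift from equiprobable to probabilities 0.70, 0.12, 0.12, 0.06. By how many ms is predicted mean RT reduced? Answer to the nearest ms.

122 ms

Equiprobable entropy H₀ = log₂ 4 = 2.0000 bits.
Skewed entropy H = −Σ pᵢ log₂ pᵢ = 1.3379 bits.
ΔRT = b·(H₀ − H) = 185 × 0.6621 = 122.49 ms.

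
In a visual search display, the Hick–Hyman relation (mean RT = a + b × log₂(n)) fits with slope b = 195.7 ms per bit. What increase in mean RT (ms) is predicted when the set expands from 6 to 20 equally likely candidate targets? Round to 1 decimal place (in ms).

339.9 ms

ΔRT = (a + b log₂ n₂) − (a + b log₂ n₁) = b·(log₂ n₂ − log₂ n₁).
log₂(20) − log₂(6) = 4.3219 − 2.5850 = 1.7370.
ΔRT = 195.7 × 1.7370 = 339.924 ms.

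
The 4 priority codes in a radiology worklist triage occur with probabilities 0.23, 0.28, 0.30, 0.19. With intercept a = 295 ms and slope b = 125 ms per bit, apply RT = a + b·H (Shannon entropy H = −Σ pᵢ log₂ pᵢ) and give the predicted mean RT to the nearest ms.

542 ms

Entropy contributions −pᵢ log₂ pᵢ: 0.4877, 0.5142, 0.5211, 0.4552; sum H = 1.9782 bits.
RT = a + bH = 295 + 125·1.9782 = 542.28 ms.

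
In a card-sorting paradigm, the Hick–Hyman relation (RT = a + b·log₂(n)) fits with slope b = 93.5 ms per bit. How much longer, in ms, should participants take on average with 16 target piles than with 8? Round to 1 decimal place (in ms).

The intercept a cancels: ΔRT = b·(log₂ n₂ − log₂ n₁) = b·log₂(n₂/n₁).
log₂(16) − log₂(8) = log₂(16/8) = log₂(2) = 1.
ΔRT = 93.5 × 1.0000 = 93.500 ms.

93.5 ms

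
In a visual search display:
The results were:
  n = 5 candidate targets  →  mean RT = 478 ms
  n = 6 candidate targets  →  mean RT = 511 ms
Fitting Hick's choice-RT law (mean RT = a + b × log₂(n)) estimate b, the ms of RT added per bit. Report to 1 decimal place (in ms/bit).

125.5 ms/bit

The slope on a log₂ axis is (511 − 478) / (2.5850 − 2.3219) = 125.459 ms/bit.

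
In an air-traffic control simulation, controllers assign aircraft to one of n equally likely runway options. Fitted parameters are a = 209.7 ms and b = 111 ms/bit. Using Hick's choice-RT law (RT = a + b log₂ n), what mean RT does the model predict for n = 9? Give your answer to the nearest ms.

562 ms

log₂(9) = 3.1699 bits, so RT = 209.7 + 111 × 3.1699 ≈ 561.562 ms.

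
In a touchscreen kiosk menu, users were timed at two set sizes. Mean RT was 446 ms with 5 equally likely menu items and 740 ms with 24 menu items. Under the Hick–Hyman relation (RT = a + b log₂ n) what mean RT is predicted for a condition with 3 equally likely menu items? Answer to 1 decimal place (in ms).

Solve the two-equation system in a and b:
  b = (740 − 446) / (log₂ 24 − log₂ 5) = 294 / (4.5850 − 2.3219) = 129.914 ms/bit
  a = 446 − 129.914 × 2.3219 = 144.349 ms
Then RT(3) = 144.349 + 129.914 × log₂ 3 = 144.349 + 129.914 × 1.5850 ≈ 350.258 ms.

350.3 ms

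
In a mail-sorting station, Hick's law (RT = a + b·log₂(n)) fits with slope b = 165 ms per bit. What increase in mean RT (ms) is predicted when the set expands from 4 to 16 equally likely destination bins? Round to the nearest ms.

ΔRT = (a + b log₂ n₂) − (a + b log₂ n₁) = b·(log₂ n₂ − log₂ n₁).
log₂(16) − log₂(4) = log₂(16/4) = log₂(4) = 2.
ΔRT = 165 × 2.0000 = 330.000 ms.

330 ms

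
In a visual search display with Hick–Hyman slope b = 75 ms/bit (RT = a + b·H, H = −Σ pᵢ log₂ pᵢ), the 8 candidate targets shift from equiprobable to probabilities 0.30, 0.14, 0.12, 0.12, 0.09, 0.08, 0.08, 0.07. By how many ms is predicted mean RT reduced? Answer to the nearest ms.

The RT saving is b·ΔH. Equiprobable H₀ = log₂(8) = 3.0000 bits; with the given probabilities H = 2.8166 bits.
b·(H₀ − H) = 75 × (3.0000 − 2.8166) = 13.76 ms.

14 ms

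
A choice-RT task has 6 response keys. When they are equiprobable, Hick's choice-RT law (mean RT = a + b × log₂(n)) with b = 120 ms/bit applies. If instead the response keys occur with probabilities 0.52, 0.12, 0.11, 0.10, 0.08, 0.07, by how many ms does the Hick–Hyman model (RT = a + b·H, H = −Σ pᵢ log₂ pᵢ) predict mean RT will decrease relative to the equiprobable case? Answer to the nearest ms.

58 ms

Equiprobable entropy H₀ = log₂ 6 = 2.5850 bits.
Skewed entropy H = −Σ pᵢ log₂ pᵢ = 2.1002 bits.
ΔRT = b·(H₀ − H) = 120 × 0.4848 = 58.17 ms.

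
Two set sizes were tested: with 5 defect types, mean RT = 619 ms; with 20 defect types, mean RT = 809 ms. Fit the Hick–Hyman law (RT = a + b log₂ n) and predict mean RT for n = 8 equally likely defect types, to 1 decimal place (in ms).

Solve the two-equation system in a and b:
  b = (809 − 619) / (log₂ 20 − log₂ 5) = 190 / (4.3219 − 2.3219) = 95.000 ms/bit
  a = 619 − 95.000 × 2.3219 = 398.417 ms
Then RT(8) = 398.417 + 95.000 × log₂ 8 = 398.417 + 95.000 × 3 ≈ 683.417 ms.

683.4 ms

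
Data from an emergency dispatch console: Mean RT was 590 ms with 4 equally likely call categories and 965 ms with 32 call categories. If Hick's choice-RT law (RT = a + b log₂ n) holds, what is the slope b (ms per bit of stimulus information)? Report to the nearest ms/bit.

The slope on a log₂ axis is (965 − 590) / (5 − 2) = 125 ms/bit.

125 ms/bit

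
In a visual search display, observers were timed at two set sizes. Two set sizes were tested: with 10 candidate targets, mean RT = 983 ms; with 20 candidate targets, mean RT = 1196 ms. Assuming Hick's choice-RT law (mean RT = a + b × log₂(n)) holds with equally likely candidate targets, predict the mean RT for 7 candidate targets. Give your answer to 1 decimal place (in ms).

Solve the two-equation system in a and b:
  b = (1196 − 983) / (log₂ 20 − log₂ 10) = 213 / (4.3219 − 3.3219) = 213.000 ms/bit
  a = 983 − 213.000 × 3.3219 = 275.429 ms
Then RT(7) = 275.429 + 213.000 × log₂ 7 = 275.429 + 213.000 × 2.8074 ≈ 873.396 ms.

873.4 ms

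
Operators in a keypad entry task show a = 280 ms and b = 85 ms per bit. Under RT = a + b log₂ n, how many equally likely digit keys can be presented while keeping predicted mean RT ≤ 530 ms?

Set 280 + 85·log₂ n ≤ 530 → log₂ n ≤ (530 − 280)/85 = 2.9412.
So n ≤ 2^2.9412 = 7.680; the largest integer n is 7.

7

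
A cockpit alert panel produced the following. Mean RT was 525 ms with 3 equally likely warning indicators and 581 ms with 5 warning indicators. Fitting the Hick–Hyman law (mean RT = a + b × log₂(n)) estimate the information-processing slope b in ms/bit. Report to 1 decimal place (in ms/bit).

76.0 ms/bit

The slope on a log₂ axis is (581 − 525) / (2.3219 − 1.5850) = 75.987 ms/bit.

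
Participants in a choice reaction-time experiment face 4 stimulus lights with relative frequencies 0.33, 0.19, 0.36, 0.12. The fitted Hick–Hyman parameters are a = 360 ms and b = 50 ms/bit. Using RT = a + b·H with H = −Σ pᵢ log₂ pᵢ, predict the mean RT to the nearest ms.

454 ms

H = 0.33·log₂(1/0.33) + 0.19·log₂(1/0.19) + 0.36·log₂(1/0.36) + 0.12·log₂(1/0.12) = 1.8807 bits.
RT = 360 + 50 × 1.8807 = 454.04 ms.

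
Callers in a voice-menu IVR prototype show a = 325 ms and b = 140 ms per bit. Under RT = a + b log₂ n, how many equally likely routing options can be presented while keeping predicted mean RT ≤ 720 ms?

7

Information budget: (720 − 325)/140 = 2.8214 bits, so n ≤ 2^2.8214 = 7.069 → at most 7.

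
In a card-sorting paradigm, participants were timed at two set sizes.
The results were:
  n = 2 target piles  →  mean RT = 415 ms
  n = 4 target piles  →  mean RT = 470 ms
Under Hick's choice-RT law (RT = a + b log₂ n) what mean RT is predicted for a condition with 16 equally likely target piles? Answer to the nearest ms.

580 ms

Fit slope and intercept:
  b = (470 − 415) / (log₂ 4 − log₂ 2) = 55 / (2 − 1) = 55 ms/bit
  a = 415 − 55 × 1 = 360 ms
Then RT(16) = 360 + 55 × log₂ 16 = 360 + 55 × 4 ≈ 580.000 ms.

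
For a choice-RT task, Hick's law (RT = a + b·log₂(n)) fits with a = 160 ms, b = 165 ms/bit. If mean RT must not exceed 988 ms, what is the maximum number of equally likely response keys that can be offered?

32

Set 160 + 165·log₂ n ≤ 988 → log₂ n ≤ (988 − 160)/165 = 5.0182.
So n ≤ 2^5.0182 = 32.406; the largest integer n is 32.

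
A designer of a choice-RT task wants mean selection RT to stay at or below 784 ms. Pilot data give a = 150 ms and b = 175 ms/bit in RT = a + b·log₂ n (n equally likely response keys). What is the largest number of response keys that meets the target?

12

175·log₂ n ≤ 784 − 150 = 634, giving log₂ n ≤ 3.6229 and n ≤ 12.319. The largest whole number is 12.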